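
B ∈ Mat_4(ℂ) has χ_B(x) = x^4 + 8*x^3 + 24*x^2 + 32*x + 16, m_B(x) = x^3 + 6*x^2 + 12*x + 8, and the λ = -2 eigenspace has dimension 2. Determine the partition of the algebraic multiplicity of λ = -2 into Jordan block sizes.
Block sizes for λ = -2: [3, 1]

Step 1 — from the characteristic polynomial, algebraic multiplicity of λ = -2 is 4. From dim ker(B − (-2)·I) = 2, there are exactly 2 Jordan blocks for λ = -2.
Step 2 — from the minimal polynomial, the factor (x + 2)^3 tells us the largest block for λ = -2 has size 3.
Step 3 — with total size 4, 2 blocks, and largest block 3, the block sizes (in nonincreasing order) are [3, 1].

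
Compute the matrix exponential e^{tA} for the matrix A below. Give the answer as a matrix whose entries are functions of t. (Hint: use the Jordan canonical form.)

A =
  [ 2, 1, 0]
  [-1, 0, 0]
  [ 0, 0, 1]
e^{tA} =
  [t*exp(t) + exp(t), t*exp(t), 0]
  [-t*exp(t), -t*exp(t) + exp(t), 0]
  [0, 0, exp(t)]

Strategy: write A = P · J · P⁻¹ where J is a Jordan canonical form, so e^{tA} = P · e^{tJ} · P⁻¹, and e^{tJ} can be computed block-by-block.

A has Jordan form
J =
  [1, 1, 0]
  [0, 1, 0]
  [0, 0, 1]
(up to reordering of blocks).

Per-block formulas:
  For a 2×2 Jordan block J_2(1): exp(t · J_2(1)) = e^(1t)·(I + t·N), where N is the 2×2 nilpotent shift.
  For a 1×1 block at λ = 1: exp(t · [1]) = [e^(1t)].

After assembling e^{tJ} and conjugating by P, we get:

e^{tA} =
  [t*exp(t) + exp(t), t*exp(t), 0]
  [-t*exp(t), -t*exp(t) + exp(t), 0]
  [0, 0, exp(t)]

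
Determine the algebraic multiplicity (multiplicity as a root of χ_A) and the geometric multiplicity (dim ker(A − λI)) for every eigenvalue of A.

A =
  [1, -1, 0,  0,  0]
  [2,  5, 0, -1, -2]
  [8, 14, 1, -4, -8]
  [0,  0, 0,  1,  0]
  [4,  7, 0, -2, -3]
λ = 1: alg = 5, geom = 3

Step 1 — factor the characteristic polynomial to read off the algebraic multiplicities:
  χ_A(x) = (x - 1)^5

Step 2 — compute geometric multiplicities via the rank-nullity identity g(λ) = n − rank(A − λI):
  rank(A − (1)·I) = 2, so dim ker(A − (1)·I) = n − 2 = 3

Summary:
  λ = 1: algebraic multiplicity = 5, geometric multiplicity = 3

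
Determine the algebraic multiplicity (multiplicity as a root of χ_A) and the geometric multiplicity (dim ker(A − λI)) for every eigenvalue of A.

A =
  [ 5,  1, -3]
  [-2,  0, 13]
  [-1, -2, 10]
λ = 5: alg = 3, geom = 1

Step 1 — factor the characteristic polynomial to read off the algebraic multiplicities:
  χ_A(x) = (x - 5)^3

Step 2 — compute geometric multiplicities via the rank-nullity identity g(λ) = n − rank(A − λI):
  rank(A − (5)·I) = 2, so dim ker(A − (5)·I) = n − 2 = 1

Summary:
  λ = 5: algebraic multiplicity = 3, geometric multiplicity = 1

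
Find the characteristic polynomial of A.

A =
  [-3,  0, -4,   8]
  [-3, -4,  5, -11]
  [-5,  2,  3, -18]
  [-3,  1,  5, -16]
x^4 + 20*x^3 + 150*x^2 + 500*x + 625

Expanding det(x·I − A) (e.g. by cofactor expansion or by noting that A is similar to its Jordan form J, which has the same characteristic polynomial as A) gives
  χ_A(x) = x^4 + 20*x^3 + 150*x^2 + 500*x + 625
which factors as (x + 5)^4. The eigenvalues (with algebraic multiplicities) are λ = -5 with multiplicity 4.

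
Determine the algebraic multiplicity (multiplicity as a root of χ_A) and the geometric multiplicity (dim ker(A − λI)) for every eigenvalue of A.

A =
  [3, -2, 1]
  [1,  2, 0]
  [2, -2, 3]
λ = 2: alg = 1, geom = 1; λ = 3: alg = 2, geom = 1

Step 1 — factor the characteristic polynomial to read off the algebraic multiplicities:
  χ_A(x) = (x - 3)^2*(x - 2)

Step 2 — compute geometric multiplicities via the rank-nullity identity g(λ) = n − rank(A − λI):
  rank(A − (2)·I) = 2, so dim ker(A − (2)·I) = n − 2 = 1
  rank(A − (3)·I) = 2, so dim ker(A − (3)·I) = n − 2 = 1

Summary:
  λ = 2: algebraic multiplicity = 1, geometric multiplicity = 1
  λ = 3: algebraic multiplicity = 2, geometric multiplicity = 1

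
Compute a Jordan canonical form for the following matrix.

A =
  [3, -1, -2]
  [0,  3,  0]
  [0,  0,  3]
J_2(3) ⊕ J_1(3)

The characteristic polynomial is
  det(x·I − A) = x^3 - 9*x^2 + 27*x - 27 = (x - 3)^3

Eigenvalues and multiplicities (the geometric multiplicity of λ is n − rank(A − λI), which equals the number of Jordan blocks for λ):
  λ = 3: algebraic multiplicity = 3, geometric multiplicity = 2

Determining the block sizes for each eigenvalue:
  λ = 3: 2 blocks summing to 3 forces exactly one block of size 2 and the rest size 1 → block sizes [2, 1]

Assembling the blocks gives a Jordan form
J =
  [3, 1, 0]
  [0, 3, 0]
  [0, 0, 3]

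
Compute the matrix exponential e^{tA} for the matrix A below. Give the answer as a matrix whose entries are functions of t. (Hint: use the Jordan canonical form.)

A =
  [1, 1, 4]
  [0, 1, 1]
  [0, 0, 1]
e^{tA} =
  [exp(t), t*exp(t), t^2*exp(t)/2 + 4*t*exp(t)]
  [0, exp(t), t*exp(t)]
  [0, 0, exp(t)]

Strategy: write A = P · J · P⁻¹ where J is a Jordan canonical form, so e^{tA} = P · e^{tJ} · P⁻¹, and e^{tJ} can be computed block-by-block.

A has Jordan form
J =
  [1, 1, 0]
  [0, 1, 1]
  [0, 0, 1]
(up to reordering of blocks).

Per-block formulas:
  For a 3×3 Jordan block J_3(1): exp(t · J_3(1)) = e^(1t)·(I + t·N + (t^2/2)·N^2), where N is the 3×3 nilpotent shift.

After assembling e^{tJ} and conjugating by P, we get:

e^{tA} =
  [exp(t), t*exp(t), t^2*exp(t)/2 + 4*t*exp(t)]
  [0, exp(t), t*exp(t)]
  [0, 0, exp(t)]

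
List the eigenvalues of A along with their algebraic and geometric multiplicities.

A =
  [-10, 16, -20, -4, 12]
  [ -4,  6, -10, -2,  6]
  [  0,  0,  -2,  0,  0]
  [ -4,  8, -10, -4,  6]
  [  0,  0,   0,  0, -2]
λ = -4: alg = 1, geom = 1; λ = -2: alg = 4, geom = 4

Step 1 — factor the characteristic polynomial to read off the algebraic multiplicities:
  χ_A(x) = (x + 2)^4*(x + 4)

Step 2 — compute geometric multiplicities via the rank-nullity identity g(λ) = n − rank(A − λI):
  rank(A − (-4)·I) = 4, so dim ker(A − (-4)·I) = n − 4 = 1
  rank(A − (-2)·I) = 1, so dim ker(A − (-2)·I) = n − 1 = 4

Summary:
  λ = -4: algebraic multiplicity = 1, geometric multiplicity = 1
  λ = -2: algebraic multiplicity = 4, geometric multiplicity = 4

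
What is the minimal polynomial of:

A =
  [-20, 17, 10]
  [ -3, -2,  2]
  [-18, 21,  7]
x^3 + 15*x^2 + 75*x + 125

The characteristic polynomial is χ_A(x) = (x + 5)^3, so the eigenvalues are known. The minimal polynomial is
  m_A(x) = Π_λ (x − λ)^{k_λ}
where k_λ is the size of the *largest* Jordan block for λ (equivalently, the smallest k with (A − λI)^k v = 0 for every generalised eigenvector v of λ).

  λ = -5: largest Jordan block has size 3, contributing (x + 5)^3

So m_A(x) = (x + 5)^3 = x^3 + 15*x^2 + 75*x + 125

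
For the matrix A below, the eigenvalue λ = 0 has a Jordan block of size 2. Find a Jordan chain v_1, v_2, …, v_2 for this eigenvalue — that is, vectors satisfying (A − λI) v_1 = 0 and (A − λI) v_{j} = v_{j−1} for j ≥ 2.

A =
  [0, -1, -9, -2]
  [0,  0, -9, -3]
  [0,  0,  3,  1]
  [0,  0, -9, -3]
A Jordan chain for λ = 0 of length 2:
v_1 = (-1, 0, 0, 0)ᵀ
v_2 = (0, 1, 0, 0)ᵀ

Let N = A − (0)·I. We want v_2 with N^2 v_2 = 0 but N^1 v_2 ≠ 0; then v_{j-1} := N · v_j for j = 2, …, 2.

Pick v_2 = (0, 1, 0, 0)ᵀ.
Then v_1 = N · v_2 = (-1, 0, 0, 0)ᵀ.

Sanity check: (A − (0)·I) v_1 = (0, 0, 0, 0)ᵀ = 0. ✓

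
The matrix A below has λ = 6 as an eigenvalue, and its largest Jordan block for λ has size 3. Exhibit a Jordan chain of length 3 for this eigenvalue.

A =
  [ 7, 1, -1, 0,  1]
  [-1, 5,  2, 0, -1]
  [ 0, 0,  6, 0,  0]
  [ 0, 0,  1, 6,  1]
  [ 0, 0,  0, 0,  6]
A Jordan chain for λ = 6 of length 3:
v_1 = (1, -1, 0, 0, 0)ᵀ
v_2 = (-1, 2, 0, 1, 0)ᵀ
v_3 = (0, 0, 1, 0, 0)ᵀ

Let N = A − (6)·I. We want v_3 with N^3 v_3 = 0 but N^2 v_3 ≠ 0; then v_{j-1} := N · v_j for j = 3, …, 2.

Pick v_3 = (0, 0, 1, 0, 0)ᵀ.
Then v_2 = N · v_3 = (-1, 2, 0, 1, 0)ᵀ.
Then v_1 = N · v_2 = (1, -1, 0, 0, 0)ᵀ.

Sanity check: (A − (6)·I) v_1 = (0, 0, 0, 0, 0)ᵀ = 0. ✓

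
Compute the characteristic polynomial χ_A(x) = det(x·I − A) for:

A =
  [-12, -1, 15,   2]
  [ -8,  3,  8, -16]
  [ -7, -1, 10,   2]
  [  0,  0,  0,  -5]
x^4 + 4*x^3 - 26*x^2 - 60*x + 225

Expanding det(x·I − A) (e.g. by cofactor expansion or by noting that A is similar to its Jordan form J, which has the same characteristic polynomial as A) gives
  χ_A(x) = x^4 + 4*x^3 - 26*x^2 - 60*x + 225
which factors as (x - 3)^2*(x + 5)^2. The eigenvalues (with algebraic multiplicities) are λ = -5 with multiplicity 2, λ = 3 with multiplicity 2.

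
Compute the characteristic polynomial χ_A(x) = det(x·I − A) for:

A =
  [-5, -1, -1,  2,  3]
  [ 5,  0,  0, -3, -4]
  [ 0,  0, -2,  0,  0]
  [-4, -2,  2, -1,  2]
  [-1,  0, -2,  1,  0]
x^5 + 8*x^4 + 25*x^3 + 38*x^2 + 28*x + 8

Expanding det(x·I − A) (e.g. by cofactor expansion or by noting that A is similar to its Jordan form J, which has the same characteristic polynomial as A) gives
  χ_A(x) = x^5 + 8*x^4 + 25*x^3 + 38*x^2 + 28*x + 8
which factors as (x + 1)^2*(x + 2)^3. The eigenvalues (with algebraic multiplicities) are λ = -2 with multiplicity 3, λ = -1 with multiplicity 2.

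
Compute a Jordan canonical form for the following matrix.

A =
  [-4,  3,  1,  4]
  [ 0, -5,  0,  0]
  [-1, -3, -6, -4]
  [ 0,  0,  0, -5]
J_2(-5) ⊕ J_1(-5) ⊕ J_1(-5)

The characteristic polynomial is
  det(x·I − A) = x^4 + 20*x^3 + 150*x^2 + 500*x + 625 = (x + 5)^4

Eigenvalues and multiplicities (the geometric multiplicity of λ is n − rank(A − λI), which equals the number of Jordan blocks for λ):
  λ = -5: algebraic multiplicity = 4, geometric multiplicity = 3

Determining the block sizes for each eigenvalue:
  λ = -5: 3 blocks summing to 4 forces exactly one block of size 2 and the rest size 1 → block sizes [2, 1, 1]

Assembling the blocks gives a Jordan form
J =
  [-5,  1,  0,  0]
  [ 0, -5,  0,  0]
  [ 0,  0, -5,  0]
  [ 0,  0,  0, -5]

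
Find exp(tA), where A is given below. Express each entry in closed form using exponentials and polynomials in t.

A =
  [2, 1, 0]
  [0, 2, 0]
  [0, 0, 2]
e^{tA} =
  [exp(2*t), t*exp(2*t), 0]
  [0, exp(2*t), 0]
  [0, 0, exp(2*t)]

Strategy: write A = P · J · P⁻¹ where J is a Jordan canonical form, so e^{tA} = P · e^{tJ} · P⁻¹, and e^{tJ} can be computed block-by-block.

A has Jordan form
J =
  [2, 1, 0]
  [0, 2, 0]
  [0, 0, 2]
(up to reordering of blocks).

Per-block formulas:
  For a 1×1 block at λ = 2: exp(t · [2]) = [e^(2t)].
  For a 2×2 Jordan block J_2(2): exp(t · J_2(2)) = e^(2t)·(I + t·N), where N is the 2×2 nilpotent shift.

After assembling e^{tJ} and conjugating by P, we get:

e^{tA} =
  [exp(2*t), t*exp(2*t), 0]
  [0, exp(2*t), 0]
  [0, 0, exp(2*t)]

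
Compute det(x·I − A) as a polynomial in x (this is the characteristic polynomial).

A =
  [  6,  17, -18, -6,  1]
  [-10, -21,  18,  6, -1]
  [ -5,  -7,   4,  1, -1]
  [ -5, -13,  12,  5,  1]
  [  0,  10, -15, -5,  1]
x^5 + 5*x^4 - 5*x^3 - 25*x^2 + 40*x - 16

Expanding det(x·I − A) (e.g. by cofactor expansion or by noting that A is similar to its Jordan form J, which has the same characteristic polynomial as A) gives
  χ_A(x) = x^5 + 5*x^4 - 5*x^3 - 25*x^2 + 40*x - 16
which factors as (x - 1)^3*(x + 4)^2. The eigenvalues (with algebraic multiplicities) are λ = -4 with multiplicity 2, λ = 1 with multiplicity 3.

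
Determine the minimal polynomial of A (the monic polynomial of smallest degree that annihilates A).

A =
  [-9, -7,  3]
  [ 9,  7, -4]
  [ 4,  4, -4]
x^3 + 6*x^2 + 12*x + 8

The characteristic polynomial is χ_A(x) = (x + 2)^3, so the eigenvalues are known. The minimal polynomial is
  m_A(x) = Π_λ (x − λ)^{k_λ}
where k_λ is the size of the *largest* Jordan block for λ (equivalently, the smallest k with (A − λI)^k v = 0 for every generalised eigenvector v of λ).

  λ = -2: largest Jordan block has size 3, contributing (x + 2)^3

So m_A(x) = (x + 2)^3 = x^3 + 6*x^2 + 12*x + 8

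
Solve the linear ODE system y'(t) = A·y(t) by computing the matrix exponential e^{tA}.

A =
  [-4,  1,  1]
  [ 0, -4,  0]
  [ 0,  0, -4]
e^{tA} =
  [exp(-4*t), t*exp(-4*t), t*exp(-4*t)]
  [0, exp(-4*t), 0]
  [0, 0, exp(-4*t)]

Strategy: write A = P · J · P⁻¹ where J is a Jordan canonical form, so e^{tA} = P · e^{tJ} · P⁻¹, and e^{tJ} can be computed block-by-block.

A has Jordan form
J =
  [-4,  1,  0]
  [ 0, -4,  0]
  [ 0,  0, -4]
(up to reordering of blocks).

Per-block formulas:
  For a 1×1 block at λ = -4: exp(t · [-4]) = [e^(-4t)].
  For a 2×2 Jordan block J_2(-4): exp(t · J_2(-4)) = e^(-4t)·(I + t·N), where N is the 2×2 nilpotent shift.

After assembling e^{tJ} and conjugating by P, we get:

e^{tA} =
  [exp(-4*t), t*exp(-4*t), t*exp(-4*t)]
  [0, exp(-4*t), 0]
  [0, 0, exp(-4*t)]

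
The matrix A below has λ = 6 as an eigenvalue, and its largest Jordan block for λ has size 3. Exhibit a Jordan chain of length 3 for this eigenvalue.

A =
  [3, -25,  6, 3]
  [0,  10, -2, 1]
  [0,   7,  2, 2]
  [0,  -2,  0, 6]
A Jordan chain for λ = 6 of length 3:
v_1 = (16, 0, 4, 8)ᵀ
v_2 = (16, -4, -7, 2)ᵀ
v_3 = (3, -1, 0, 0)ᵀ

Let N = A − (6)·I. We want v_3 with N^3 v_3 = 0 but N^2 v_3 ≠ 0; then v_{j-1} := N · v_j for j = 3, …, 2.

Pick v_3 = (3, -1, 0, 0)ᵀ.
Then v_2 = N · v_3 = (16, -4, -7, 2)ᵀ.
Then v_1 = N · v_2 = (16, 0, 4, 8)ᵀ.

Sanity check: (A − (6)·I) v_1 = (0, 0, 0, 0)ᵀ = 0. ✓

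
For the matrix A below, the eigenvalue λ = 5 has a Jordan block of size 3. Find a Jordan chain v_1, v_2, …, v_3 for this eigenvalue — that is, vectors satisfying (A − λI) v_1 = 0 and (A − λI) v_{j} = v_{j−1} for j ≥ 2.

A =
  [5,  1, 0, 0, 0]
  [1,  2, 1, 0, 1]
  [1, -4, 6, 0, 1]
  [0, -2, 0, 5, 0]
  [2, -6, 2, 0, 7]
A Jordan chain for λ = 5 of length 3:
v_1 = (1, 0, -1, -2, 0)ᵀ
v_2 = (0, 1, 1, 0, 2)ᵀ
v_3 = (1, 0, 0, 0, 0)ᵀ

Let N = A − (5)·I. We want v_3 with N^3 v_3 = 0 but N^2 v_3 ≠ 0; then v_{j-1} := N · v_j for j = 3, …, 2.

Pick v_3 = (1, 0, 0, 0, 0)ᵀ.
Then v_2 = N · v_3 = (0, 1, 1, 0, 2)ᵀ.
Then v_1 = N · v_2 = (1, 0, -1, -2, 0)ᵀ.

Sanity check: (A − (5)·I) v_1 = (0, 0, 0, 0, 0)ᵀ = 0. ✓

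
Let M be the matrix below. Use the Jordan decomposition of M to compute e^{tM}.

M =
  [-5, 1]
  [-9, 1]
e^{tM} =
  [-3*t*exp(-2*t) + exp(-2*t), t*exp(-2*t)]
  [-9*t*exp(-2*t), 3*t*exp(-2*t) + exp(-2*t)]

Strategy: write M = P · J · P⁻¹ where J is a Jordan canonical form, so e^{tM} = P · e^{tJ} · P⁻¹, and e^{tJ} can be computed block-by-block.

M has Jordan form
J =
  [-2,  1]
  [ 0, -2]
(up to reordering of blocks).

Per-block formulas:
  For a 2×2 Jordan block J_2(-2): exp(t · J_2(-2)) = e^(-2t)·(I + t·N), where N is the 2×2 nilpotent shift.

After assembling e^{tJ} and conjugating by P, we get:

e^{tM} =
  [-3*t*exp(-2*t) + exp(-2*t), t*exp(-2*t)]
  [-9*t*exp(-2*t), 3*t*exp(-2*t) + exp(-2*t)]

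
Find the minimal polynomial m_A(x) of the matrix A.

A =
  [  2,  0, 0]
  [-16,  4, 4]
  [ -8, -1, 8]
x^3 - 14*x^2 + 60*x - 72

The characteristic polynomial is χ_A(x) = (x - 6)^2*(x - 2), so the eigenvalues are known. The minimal polynomial is
  m_A(x) = Π_λ (x − λ)^{k_λ}
where k_λ is the size of the *largest* Jordan block for λ (equivalently, the smallest k with (A − λI)^k v = 0 for every generalised eigenvector v of λ).

  λ = 2: largest Jordan block has size 1, contributing (x − 2)
  λ = 6: largest Jordan block has size 2, contributing (x − 6)^2

So m_A(x) = (x - 6)^2*(x - 2) = x^3 - 14*x^2 + 60*x - 72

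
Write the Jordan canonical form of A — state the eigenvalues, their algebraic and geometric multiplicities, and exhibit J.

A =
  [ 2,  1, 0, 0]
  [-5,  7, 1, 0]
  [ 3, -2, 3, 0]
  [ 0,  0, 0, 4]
J_3(4) ⊕ J_1(4)

The characteristic polynomial is
  det(x·I − A) = x^4 - 16*x^3 + 96*x^2 - 256*x + 256 = (x - 4)^4

Eigenvalues and multiplicities (the geometric multiplicity of λ is n − rank(A − λI), which equals the number of Jordan blocks for λ):
  λ = 4: algebraic multiplicity = 4, geometric multiplicity = 2

Determining the block sizes for each eigenvalue:
  λ = 4: with am = 4 and gm = 2, the partition is not yet determined (e.g. several partitions of 4 into 2 parts exist). Let N = A − (4)·I. Computing rank(N^1) = 2, rank(N^2) = 1, rank(N^3) = 0; the number of blocks of size ≥ j is rank(N^{j−1}) − rank(N^j), giving [2, 1, 1]. So we have 1 block(s) of size 3, 1 block(s) of size 1 → block sizes [3, 1]

Assembling the blocks gives a Jordan form
J =
  [4, 1, 0, 0]
  [0, 4, 1, 0]
  [0, 0, 4, 0]
  [0, 0, 0, 4]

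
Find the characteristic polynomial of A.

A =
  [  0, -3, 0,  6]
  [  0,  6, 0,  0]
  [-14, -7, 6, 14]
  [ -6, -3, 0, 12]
x^4 - 24*x^3 + 216*x^2 - 864*x + 1296

Expanding det(x·I − A) (e.g. by cofactor expansion or by noting that A is similar to its Jordan form J, which has the same characteristic polynomial as A) gives
  χ_A(x) = x^4 - 24*x^3 + 216*x^2 - 864*x + 1296
which factors as (x - 6)^4. The eigenvalues (with algebraic multiplicities) are λ = 6 with multiplicity 4.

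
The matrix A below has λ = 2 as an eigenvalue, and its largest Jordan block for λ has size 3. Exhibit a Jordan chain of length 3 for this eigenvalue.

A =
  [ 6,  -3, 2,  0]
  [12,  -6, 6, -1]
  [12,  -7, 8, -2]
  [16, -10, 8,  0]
A Jordan chain for λ = 2 of length 3:
v_1 = (4, 8, 4, 8)ᵀ
v_2 = (4, 12, 12, 16)ᵀ
v_3 = (1, 0, 0, 0)ᵀ

Let N = A − (2)·I. We want v_3 with N^3 v_3 = 0 but N^2 v_3 ≠ 0; then v_{j-1} := N · v_j for j = 3, …, 2.

Pick v_3 = (1, 0, 0, 0)ᵀ.
Then v_2 = N · v_3 = (4, 12, 12, 16)ᵀ.
Then v_1 = N · v_2 = (4, 8, 4, 8)ᵀ.

Sanity check: (A − (2)·I) v_1 = (0, 0, 0, 0)ᵀ = 0. ✓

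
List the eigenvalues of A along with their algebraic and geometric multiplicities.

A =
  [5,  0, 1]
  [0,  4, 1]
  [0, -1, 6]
λ = 5: alg = 3, geom = 1

Step 1 — factor the characteristic polynomial to read off the algebraic multiplicities:
  χ_A(x) = (x - 5)^3

Step 2 — compute geometric multiplicities via the rank-nullity identity g(λ) = n − rank(A − λI):
  rank(A − (5)·I) = 2, so dim ker(A − (5)·I) = n − 2 = 1

Summary:
  λ = 5: algebraic multiplicity = 3, geometric multiplicity = 1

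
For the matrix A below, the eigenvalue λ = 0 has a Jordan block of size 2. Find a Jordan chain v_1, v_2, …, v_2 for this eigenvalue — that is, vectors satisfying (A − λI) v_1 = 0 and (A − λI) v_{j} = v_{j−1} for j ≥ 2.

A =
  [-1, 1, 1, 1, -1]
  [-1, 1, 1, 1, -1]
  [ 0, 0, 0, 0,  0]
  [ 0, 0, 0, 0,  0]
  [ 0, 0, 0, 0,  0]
A Jordan chain for λ = 0 of length 2:
v_1 = (-1, -1, 0, 0, 0)ᵀ
v_2 = (1, 0, 0, 0, 0)ᵀ

Let N = A − (0)·I. We want v_2 with N^2 v_2 = 0 but N^1 v_2 ≠ 0; then v_{j-1} := N · v_j for j = 2, …, 2.

Pick v_2 = (1, 0, 0, 0, 0)ᵀ.
Then v_1 = N · v_2 = (-1, -1, 0, 0, 0)ᵀ.

Sanity check: (A − (0)·I) v_1 = (0, 0, 0, 0, 0)ᵀ = 0. ✓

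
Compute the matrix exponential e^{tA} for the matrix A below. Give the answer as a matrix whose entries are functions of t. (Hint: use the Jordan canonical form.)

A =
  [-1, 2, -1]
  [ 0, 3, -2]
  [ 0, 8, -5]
e^{tA} =
  [exp(-t), 2*t*exp(-t), -t*exp(-t)]
  [0, 4*t*exp(-t) + exp(-t), -2*t*exp(-t)]
  [0, 8*t*exp(-t), -4*t*exp(-t) + exp(-t)]

Strategy: write A = P · J · P⁻¹ where J is a Jordan canonical form, so e^{tA} = P · e^{tJ} · P⁻¹, and e^{tJ} can be computed block-by-block.

A has Jordan form
J =
  [-1,  1,  0]
  [ 0, -1,  0]
  [ 0,  0, -1]
(up to reordering of blocks).

Per-block formulas:
  For a 2×2 Jordan block J_2(-1): exp(t · J_2(-1)) = e^(-1t)·(I + t·N), where N is the 2×2 nilpotent shift.
  For a 1×1 block at λ = -1: exp(t · [-1]) = [e^(-1t)].

After assembling e^{tJ} and conjugating by P, we get:

e^{tA} =
  [exp(-t), 2*t*exp(-t), -t*exp(-t)]
  [0, 4*t*exp(-t) + exp(-t), -2*t*exp(-t)]
  [0, 8*t*exp(-t), -4*t*exp(-t) + exp(-t)]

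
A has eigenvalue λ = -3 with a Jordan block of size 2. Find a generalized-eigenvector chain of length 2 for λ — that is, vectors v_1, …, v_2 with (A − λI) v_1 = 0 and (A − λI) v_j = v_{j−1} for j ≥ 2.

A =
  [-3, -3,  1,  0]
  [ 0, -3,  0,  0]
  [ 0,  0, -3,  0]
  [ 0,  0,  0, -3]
A Jordan chain for λ = -3 of length 2:
v_1 = (-3, 0, 0, 0)ᵀ
v_2 = (0, 1, 0, 0)ᵀ

Let N = A − (-3)·I. We want v_2 with N^2 v_2 = 0 but N^1 v_2 ≠ 0; then v_{j-1} := N · v_j for j = 2, …, 2.

Pick v_2 = (0, 1, 0, 0)ᵀ.
Then v_1 = N · v_2 = (-3, 0, 0, 0)ᵀ.

Sanity check: (A − (-3)·I) v_1 = (0, 0, 0, 0)ᵀ = 0. ✓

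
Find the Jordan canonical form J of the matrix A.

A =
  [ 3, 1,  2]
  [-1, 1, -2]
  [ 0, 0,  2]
J_2(2) ⊕ J_1(2)

The characteristic polynomial is
  det(x·I − A) = x^3 - 6*x^2 + 12*x - 8 = (x - 2)^3

Eigenvalues and multiplicities (the geometric multiplicity of λ is n − rank(A − λI), which equals the number of Jordan blocks for λ):
  λ = 2: algebraic multiplicity = 3, geometric multiplicity = 2

Determining the block sizes for each eigenvalue:
  λ = 2: 2 blocks summing to 3 forces exactly one block of size 2 and the rest size 1 → block sizes [2, 1]

Assembling the blocks gives a Jordan form
J =
  [2, 1, 0]
  [0, 2, 0]
  [0, 0, 2]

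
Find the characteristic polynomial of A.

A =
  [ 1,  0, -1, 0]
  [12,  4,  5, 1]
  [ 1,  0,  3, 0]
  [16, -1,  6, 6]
x^4 - 14*x^3 + 69*x^2 - 140*x + 100

Expanding det(x·I − A) (e.g. by cofactor expansion or by noting that A is similar to its Jordan form J, which has the same characteristic polynomial as A) gives
  χ_A(x) = x^4 - 14*x^3 + 69*x^2 - 140*x + 100
which factors as (x - 5)^2*(x - 2)^2. The eigenvalues (with algebraic multiplicities) are λ = 2 with multiplicity 2, λ = 5 with multiplicity 2.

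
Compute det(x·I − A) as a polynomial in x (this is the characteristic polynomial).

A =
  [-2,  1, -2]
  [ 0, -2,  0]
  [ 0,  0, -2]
x^3 + 6*x^2 + 12*x + 8

Expanding det(x·I − A) (e.g. by cofactor expansion or by noting that A is similar to its Jordan form J, which has the same characteristic polynomial as A) gives
  χ_A(x) = x^3 + 6*x^2 + 12*x + 8
which factors as (x + 2)^3. The eigenvalues (with algebraic multiplicities) are λ = -2 with multiplicity 3.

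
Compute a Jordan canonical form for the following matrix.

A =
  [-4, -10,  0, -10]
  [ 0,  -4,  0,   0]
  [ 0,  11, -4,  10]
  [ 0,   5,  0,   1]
J_2(-4) ⊕ J_1(-4) ⊕ J_1(1)

The characteristic polynomial is
  det(x·I − A) = x^4 + 11*x^3 + 36*x^2 + 16*x - 64 = (x - 1)*(x + 4)^3

Eigenvalues and multiplicities (the geometric multiplicity of λ is n − rank(A − λI), which equals the number of Jordan blocks for λ):
  λ = -4: algebraic multiplicity = 3, geometric multiplicity = 2
  λ = 1: algebraic multiplicity = 1, geometric multiplicity = 1

Determining the block sizes for each eigenvalue:
  λ = -4: 2 blocks summing to 3 forces exactly one block of size 2 and the rest size 1 → block sizes [2, 1]
  λ = 1: one block (gm = 1), so the single block has size am = 1 → block sizes [1]

Assembling the blocks gives a Jordan form
J =
  [-4,  1,  0, 0]
  [ 0, -4,  0, 0]
  [ 0,  0, -4, 0]
  [ 0,  0,  0, 1]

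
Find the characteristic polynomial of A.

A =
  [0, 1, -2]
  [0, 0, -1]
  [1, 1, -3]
x^3 + 3*x^2 + 3*x + 1

Expanding det(x·I − A) (e.g. by cofactor expansion or by noting that A is similar to its Jordan form J, which has the same characteristic polynomial as A) gives
  χ_A(x) = x^3 + 3*x^2 + 3*x + 1
which factors as (x + 1)^3. The eigenvalues (with algebraic multiplicities) are λ = -1 with multiplicity 3.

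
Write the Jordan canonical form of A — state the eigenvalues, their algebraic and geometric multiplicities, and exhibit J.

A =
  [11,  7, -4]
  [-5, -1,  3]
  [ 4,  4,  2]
J_3(4)

The characteristic polynomial is
  det(x·I − A) = x^3 - 12*x^2 + 48*x - 64 = (x - 4)^3

Eigenvalues and multiplicities (the geometric multiplicity of λ is n − rank(A − λI), which equals the number of Jordan blocks for λ):
  λ = 4: algebraic multiplicity = 3, geometric multiplicity = 1

Determining the block sizes for each eigenvalue:
  λ = 4: one block (gm = 1), so the single block has size am = 3 → block sizes [3]

Assembling the blocks gives a Jordan form
J =
  [4, 1, 0]
  [0, 4, 1]
  [0, 0, 4]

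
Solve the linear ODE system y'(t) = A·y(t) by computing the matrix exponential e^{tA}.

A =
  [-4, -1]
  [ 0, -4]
e^{tA} =
  [exp(-4*t), -t*exp(-4*t)]
  [0, exp(-4*t)]

Strategy: write A = P · J · P⁻¹ where J is a Jordan canonical form, so e^{tA} = P · e^{tJ} · P⁻¹, and e^{tJ} can be computed block-by-block.

A has Jordan form
J =
  [-4,  1]
  [ 0, -4]
(up to reordering of blocks).

Per-block formulas:
  For a 2×2 Jordan block J_2(-4): exp(t · J_2(-4)) = e^(-4t)·(I + t·N), where N is the 2×2 nilpotent shift.

After assembling e^{tJ} and conjugating by P, we get:

e^{tA} =
  [exp(-4*t), -t*exp(-4*t)]
  [0, exp(-4*t)]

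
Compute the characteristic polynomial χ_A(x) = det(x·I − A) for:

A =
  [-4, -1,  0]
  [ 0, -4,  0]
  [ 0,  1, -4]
x^3 + 12*x^2 + 48*x + 64

Expanding det(x·I − A) (e.g. by cofactor expansion or by noting that A is similar to its Jordan form J, which has the same characteristic polynomial as A) gives
  χ_A(x) = x^3 + 12*x^2 + 48*x + 64
which factors as (x + 4)^3. The eigenvalues (with algebraic multiplicities) are λ = -4 with multiplicity 3.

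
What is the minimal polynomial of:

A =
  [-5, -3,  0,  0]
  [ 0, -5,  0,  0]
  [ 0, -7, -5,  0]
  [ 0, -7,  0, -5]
x^2 + 10*x + 25

The characteristic polynomial is χ_A(x) = (x + 5)^4, so the eigenvalues are known. The minimal polynomial is
  m_A(x) = Π_λ (x − λ)^{k_λ}
where k_λ is the size of the *largest* Jordan block for λ (equivalently, the smallest k with (A − λI)^k v = 0 for every generalised eigenvector v of λ).

  λ = -5: largest Jordan block has size 2, contributing (x + 5)^2

So m_A(x) = (x + 5)^2 = x^2 + 10*x + 25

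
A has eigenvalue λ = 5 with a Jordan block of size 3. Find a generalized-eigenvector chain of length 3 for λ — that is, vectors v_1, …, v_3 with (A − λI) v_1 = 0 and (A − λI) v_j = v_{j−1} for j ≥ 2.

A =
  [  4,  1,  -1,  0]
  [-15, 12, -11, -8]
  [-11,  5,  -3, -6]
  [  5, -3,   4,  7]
A Jordan chain for λ = 5 of length 3:
v_1 = (-3, -9, -6, 6)ᵀ
v_2 = (-1, -15, -11, 5)ᵀ
v_3 = (1, 0, 0, 0)ᵀ

Let N = A − (5)·I. We want v_3 with N^3 v_3 = 0 but N^2 v_3 ≠ 0; then v_{j-1} := N · v_j for j = 3, …, 2.

Pick v_3 = (1, 0, 0, 0)ᵀ.
Then v_2 = N · v_3 = (-1, -15, -11, 5)ᵀ.
Then v_1 = N · v_2 = (-3, -9, -6, 6)ᵀ.

Sanity check: (A − (5)·I) v_1 = (0, 0, 0, 0)ᵀ = 0. ✓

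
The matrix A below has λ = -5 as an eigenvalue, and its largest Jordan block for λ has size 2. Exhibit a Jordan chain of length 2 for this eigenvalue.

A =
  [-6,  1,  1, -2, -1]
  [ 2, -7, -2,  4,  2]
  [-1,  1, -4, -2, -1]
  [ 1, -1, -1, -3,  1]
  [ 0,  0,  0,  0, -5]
A Jordan chain for λ = -5 of length 2:
v_1 = (-1, 2, -1, 1, 0)ᵀ
v_2 = (1, 0, 0, 0, 0)ᵀ

Let N = A − (-5)·I. We want v_2 with N^2 v_2 = 0 but N^1 v_2 ≠ 0; then v_{j-1} := N · v_j for j = 2, …, 2.

Pick v_2 = (1, 0, 0, 0, 0)ᵀ.
Then v_1 = N · v_2 = (-1, 2, -1, 1, 0)ᵀ.

Sanity check: (A − (-5)·I) v_1 = (0, 0, 0, 0, 0)ᵀ = 0. ✓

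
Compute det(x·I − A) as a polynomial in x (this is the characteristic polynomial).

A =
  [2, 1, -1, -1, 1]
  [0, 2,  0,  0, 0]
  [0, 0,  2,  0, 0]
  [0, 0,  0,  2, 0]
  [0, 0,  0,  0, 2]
x^5 - 10*x^4 + 40*x^3 - 80*x^2 + 80*x - 32

Expanding det(x·I − A) (e.g. by cofactor expansion or by noting that A is similar to its Jordan form J, which has the same characteristic polynomial as A) gives
  χ_A(x) = x^5 - 10*x^4 + 40*x^3 - 80*x^2 + 80*x - 32
which factors as (x - 2)^5. The eigenvalues (with algebraic multiplicities) are λ = 2 with multiplicity 5.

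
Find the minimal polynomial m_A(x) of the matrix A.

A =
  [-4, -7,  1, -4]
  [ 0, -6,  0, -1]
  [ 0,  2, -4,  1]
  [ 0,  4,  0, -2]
x^2 + 8*x + 16

The characteristic polynomial is χ_A(x) = (x + 4)^4, so the eigenvalues are known. The minimal polynomial is
  m_A(x) = Π_λ (x − λ)^{k_λ}
where k_λ is the size of the *largest* Jordan block for λ (equivalently, the smallest k with (A − λI)^k v = 0 for every generalised eigenvector v of λ).

  λ = -4: largest Jordan block has size 2, contributing (x + 4)^2

So m_A(x) = (x + 4)^2 = x^2 + 8*x + 16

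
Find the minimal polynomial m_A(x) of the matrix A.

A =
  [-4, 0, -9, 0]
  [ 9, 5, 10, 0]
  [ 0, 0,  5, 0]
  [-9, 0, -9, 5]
x^3 - 6*x^2 - 15*x + 100

The characteristic polynomial is χ_A(x) = (x - 5)^3*(x + 4), so the eigenvalues are known. The minimal polynomial is
  m_A(x) = Π_λ (x − λ)^{k_λ}
where k_λ is the size of the *largest* Jordan block for λ (equivalently, the smallest k with (A − λI)^k v = 0 for every generalised eigenvector v of λ).

  λ = -4: largest Jordan block has size 1, contributing (x + 4)
  λ = 5: largest Jordan block has size 2, contributing (x − 5)^2

So m_A(x) = (x - 5)^2*(x + 4) = x^3 - 6*x^2 - 15*x + 100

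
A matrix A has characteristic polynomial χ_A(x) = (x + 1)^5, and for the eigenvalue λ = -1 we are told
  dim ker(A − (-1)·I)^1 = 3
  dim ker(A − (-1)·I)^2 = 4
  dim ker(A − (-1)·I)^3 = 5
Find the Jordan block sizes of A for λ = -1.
Block sizes for λ = -1: [3, 1, 1]

From the dimensions of kernels of powers, the number of Jordan blocks of size at least j is d_j − d_{j−1} where d_j = dim ker(N^j) (with d_0 = 0). Computing the differences gives [3, 1, 1].
The number of blocks of size exactly k is (#blocks of size ≥ k) − (#blocks of size ≥ k + 1), so the partition is: 2 block(s) of size 1, 1 block(s) of size 3.
In nonincreasing order the block sizes are [3, 1, 1].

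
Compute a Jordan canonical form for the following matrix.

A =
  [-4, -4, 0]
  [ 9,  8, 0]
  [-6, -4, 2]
J_2(2) ⊕ J_1(2)

The characteristic polynomial is
  det(x·I − A) = x^3 - 6*x^2 + 12*x - 8 = (x - 2)^3

Eigenvalues and multiplicities (the geometric multiplicity of λ is n − rank(A − λI), which equals the number of Jordan blocks for λ):
  λ = 2: algebraic multiplicity = 3, geometric multiplicity = 2

Determining the block sizes for each eigenvalue:
  λ = 2: 2 blocks summing to 3 forces exactly one block of size 2 and the rest size 1 → block sizes [2, 1]

Assembling the blocks gives a Jordan form
J =
  [2, 1, 0]
  [0, 2, 0]
  [0, 0, 2]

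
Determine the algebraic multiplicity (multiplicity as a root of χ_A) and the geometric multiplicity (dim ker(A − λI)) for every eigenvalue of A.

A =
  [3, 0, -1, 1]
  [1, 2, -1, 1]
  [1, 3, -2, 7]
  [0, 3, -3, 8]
λ = 2: alg = 3, geom = 2; λ = 5: alg = 1, geom = 1

Step 1 — factor the characteristic polynomial to read off the algebraic multiplicities:
  χ_A(x) = (x - 5)*(x - 2)^3

Step 2 — compute geometric multiplicities via the rank-nullity identity g(λ) = n − rank(A − λI):
  rank(A − (2)·I) = 2, so dim ker(A − (2)·I) = n − 2 = 2
  rank(A − (5)·I) = 3, so dim ker(A − (5)·I) = n − 3 = 1

Summary:
  λ = 2: algebraic multiplicity = 3, geometric multiplicity = 2
  λ = 5: algebraic multiplicity = 1, geometric multiplicity = 1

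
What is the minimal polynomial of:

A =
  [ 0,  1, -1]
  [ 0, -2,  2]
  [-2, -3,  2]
x^3

The characteristic polynomial is χ_A(x) = x^3, so the eigenvalues are known. The minimal polynomial is
  m_A(x) = Π_λ (x − λ)^{k_λ}
where k_λ is the size of the *largest* Jordan block for λ (equivalently, the smallest k with (A − λI)^k v = 0 for every generalised eigenvector v of λ).

  λ = 0: largest Jordan block has size 3, contributing (x − 0)^3

So m_A(x) = x^3 = x^3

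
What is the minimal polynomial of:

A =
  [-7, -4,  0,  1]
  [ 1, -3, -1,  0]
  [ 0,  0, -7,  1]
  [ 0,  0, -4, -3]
x^2 + 10*x + 25

The characteristic polynomial is χ_A(x) = (x + 5)^4, so the eigenvalues are known. The minimal polynomial is
  m_A(x) = Π_λ (x − λ)^{k_λ}
where k_λ is the size of the *largest* Jordan block for λ (equivalently, the smallest k with (A − λI)^k v = 0 for every generalised eigenvector v of λ).

  λ = -5: largest Jordan block has size 2, contributing (x + 5)^2

So m_A(x) = (x + 5)^2 = x^2 + 10*x + 25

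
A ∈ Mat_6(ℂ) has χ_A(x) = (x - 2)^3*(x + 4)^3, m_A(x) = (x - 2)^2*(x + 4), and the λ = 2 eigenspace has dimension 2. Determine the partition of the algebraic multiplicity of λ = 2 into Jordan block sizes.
Block sizes for λ = 2: [2, 1]

Step 1 — from the characteristic polynomial, algebraic multiplicity of λ = 2 is 3. From dim ker(A − (2)·I) = 2, there are exactly 2 Jordan blocks for λ = 2.
Step 2 — from the minimal polynomial, the factor (x − 2)^2 tells us the largest block for λ = 2 has size 2.
Step 3 — with total size 3, 2 blocks, and largest block 2, the block sizes (in nonincreasing order) are [2, 1].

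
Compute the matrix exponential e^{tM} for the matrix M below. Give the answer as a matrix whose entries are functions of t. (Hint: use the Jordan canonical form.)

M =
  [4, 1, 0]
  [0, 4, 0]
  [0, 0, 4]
e^{tM} =
  [exp(4*t), t*exp(4*t), 0]
  [0, exp(4*t), 0]
  [0, 0, exp(4*t)]

Strategy: write M = P · J · P⁻¹ where J is a Jordan canonical form, so e^{tM} = P · e^{tJ} · P⁻¹, and e^{tJ} can be computed block-by-block.

M has Jordan form
J =
  [4, 1, 0]
  [0, 4, 0]
  [0, 0, 4]
(up to reordering of blocks).

Per-block formulas:
  For a 2×2 Jordan block J_2(4): exp(t · J_2(4)) = e^(4t)·(I + t·N), where N is the 2×2 nilpotent shift.
  For a 1×1 block at λ = 4: exp(t · [4]) = [e^(4t)].

After assembling e^{tJ} and conjugating by P, we get:

e^{tM} =
  [exp(4*t), t*exp(4*t), 0]
  [0, exp(4*t), 0]
  [0, 0, exp(4*t)]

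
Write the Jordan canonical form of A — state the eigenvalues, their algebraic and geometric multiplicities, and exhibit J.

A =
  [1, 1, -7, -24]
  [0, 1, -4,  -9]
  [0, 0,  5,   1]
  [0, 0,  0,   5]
J_2(1) ⊕ J_2(5)

The characteristic polynomial is
  det(x·I − A) = x^4 - 12*x^3 + 46*x^2 - 60*x + 25 = (x - 5)^2*(x - 1)^2

Eigenvalues and multiplicities (the geometric multiplicity of λ is n − rank(A − λI), which equals the number of Jordan blocks for λ):
  λ = 1: algebraic multiplicity = 2, geometric multiplicity = 1
  λ = 5: algebraic multiplicity = 2, geometric multiplicity = 1

Determining the block sizes for each eigenvalue:
  λ = 1: one block (gm = 1), so the single block has size am = 2 → block sizes [2]
  λ = 5: one block (gm = 1), so the single block has size am = 2 → block sizes [2]

Assembling the blocks gives a Jordan form
J =
  [1, 1, 0, 0]
  [0, 1, 0, 0]
  [0, 0, 5, 1]
  [0, 0, 0, 5]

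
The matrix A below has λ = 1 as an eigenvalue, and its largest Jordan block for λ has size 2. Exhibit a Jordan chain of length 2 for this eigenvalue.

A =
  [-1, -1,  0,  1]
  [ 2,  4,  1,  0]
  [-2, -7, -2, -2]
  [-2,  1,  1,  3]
A Jordan chain for λ = 1 of length 2:
v_1 = (-2, 2, -2, -2)ᵀ
v_2 = (1, 0, 0, 0)ᵀ

Let N = A − (1)·I. We want v_2 with N^2 v_2 = 0 but N^1 v_2 ≠ 0; then v_{j-1} := N · v_j for j = 2, …, 2.

Pick v_2 = (1, 0, 0, 0)ᵀ.
Then v_1 = N · v_2 = (-2, 2, -2, -2)ᵀ.

Sanity check: (A − (1)·I) v_1 = (0, 0, 0, 0)ᵀ = 0. ✓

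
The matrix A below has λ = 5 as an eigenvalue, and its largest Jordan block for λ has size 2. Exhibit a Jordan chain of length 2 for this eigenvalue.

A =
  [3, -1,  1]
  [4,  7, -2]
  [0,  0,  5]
A Jordan chain for λ = 5 of length 2:
v_1 = (-2, 4, 0)ᵀ
v_2 = (1, 0, 0)ᵀ

Let N = A − (5)·I. We want v_2 with N^2 v_2 = 0 but N^1 v_2 ≠ 0; then v_{j-1} := N · v_j for j = 2, …, 2.

Pick v_2 = (1, 0, 0)ᵀ.
Then v_1 = N · v_2 = (-2, 4, 0)ᵀ.

Sanity check: (A − (5)·I) v_1 = (0, 0, 0)ᵀ = 0. ✓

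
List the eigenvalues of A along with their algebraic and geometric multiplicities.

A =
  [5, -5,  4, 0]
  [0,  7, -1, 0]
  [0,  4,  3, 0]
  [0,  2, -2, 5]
λ = 5: alg = 4, geom = 2

Step 1 — factor the characteristic polynomial to read off the algebraic multiplicities:
  χ_A(x) = (x - 5)^4

Step 2 — compute geometric multiplicities via the rank-nullity identity g(λ) = n − rank(A − λI):
  rank(A − (5)·I) = 2, so dim ker(A − (5)·I) = n − 2 = 2

Summary:
  λ = 5: algebraic multiplicity = 4, geometric multiplicity = 2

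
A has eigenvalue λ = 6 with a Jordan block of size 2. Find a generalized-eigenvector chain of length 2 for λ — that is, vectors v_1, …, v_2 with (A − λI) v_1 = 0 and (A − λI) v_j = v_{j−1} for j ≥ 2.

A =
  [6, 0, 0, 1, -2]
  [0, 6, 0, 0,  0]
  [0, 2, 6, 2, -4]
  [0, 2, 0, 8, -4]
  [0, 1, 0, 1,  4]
A Jordan chain for λ = 6 of length 2:
v_1 = (0, 0, 2, 2, 1)ᵀ
v_2 = (0, 1, 0, 0, 0)ᵀ

Let N = A − (6)·I. We want v_2 with N^2 v_2 = 0 but N^1 v_2 ≠ 0; then v_{j-1} := N · v_j for j = 2, …, 2.

Pick v_2 = (0, 1, 0, 0, 0)ᵀ.
Then v_1 = N · v_2 = (0, 0, 2, 2, 1)ᵀ.

Sanity check: (A − (6)·I) v_1 = (0, 0, 0, 0, 0)ᵀ = 0. ✓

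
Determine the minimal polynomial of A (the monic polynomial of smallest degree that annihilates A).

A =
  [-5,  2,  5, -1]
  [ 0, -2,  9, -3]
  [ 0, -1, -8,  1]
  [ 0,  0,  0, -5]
x^3 + 15*x^2 + 75*x + 125

The characteristic polynomial is χ_A(x) = (x + 5)^4, so the eigenvalues are known. The minimal polynomial is
  m_A(x) = Π_λ (x − λ)^{k_λ}
where k_λ is the size of the *largest* Jordan block for λ (equivalently, the smallest k with (A − λI)^k v = 0 for every generalised eigenvector v of λ).

  λ = -5: largest Jordan block has size 3, contributing (x + 5)^3

So m_A(x) = (x + 5)^3 = x^3 + 15*x^2 + 75*x + 125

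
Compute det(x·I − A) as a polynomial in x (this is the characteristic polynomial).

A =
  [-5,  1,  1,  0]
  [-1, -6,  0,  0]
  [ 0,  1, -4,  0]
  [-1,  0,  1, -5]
x^4 + 20*x^3 + 150*x^2 + 500*x + 625

Expanding det(x·I − A) (e.g. by cofactor expansion or by noting that A is similar to its Jordan form J, which has the same characteristic polynomial as A) gives
  χ_A(x) = x^4 + 20*x^3 + 150*x^2 + 500*x + 625
which factors as (x + 5)^4. The eigenvalues (with algebraic multiplicities) are λ = -5 with multiplicity 4.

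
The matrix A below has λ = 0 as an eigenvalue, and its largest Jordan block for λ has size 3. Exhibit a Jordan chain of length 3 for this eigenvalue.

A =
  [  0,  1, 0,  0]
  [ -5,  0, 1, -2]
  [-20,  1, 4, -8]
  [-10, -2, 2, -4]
A Jordan chain for λ = 0 of length 3:
v_1 = (-5, 0, -5, 10)ᵀ
v_2 = (0, -5, -20, -10)ᵀ
v_3 = (1, 0, 0, 0)ᵀ

Let N = A − (0)·I. We want v_3 with N^3 v_3 = 0 but N^2 v_3 ≠ 0; then v_{j-1} := N · v_j for j = 3, …, 2.

Pick v_3 = (1, 0, 0, 0)ᵀ.
Then v_2 = N · v_3 = (0, -5, -20, -10)ᵀ.
Then v_1 = N · v_2 = (-5, 0, -5, 10)ᵀ.

Sanity check: (A − (0)·I) v_1 = (0, 0, 0, 0)ᵀ = 0. ✓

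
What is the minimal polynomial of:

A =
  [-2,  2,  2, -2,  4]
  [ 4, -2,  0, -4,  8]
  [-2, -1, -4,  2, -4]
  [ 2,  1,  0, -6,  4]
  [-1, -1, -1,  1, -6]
x^2 + 8*x + 16

The characteristic polynomial is χ_A(x) = (x + 4)^5, so the eigenvalues are known. The minimal polynomial is
  m_A(x) = Π_λ (x − λ)^{k_λ}
where k_λ is the size of the *largest* Jordan block for λ (equivalently, the smallest k with (A − λI)^k v = 0 for every generalised eigenvector v of λ).

  λ = -4: largest Jordan block has size 2, contributing (x + 4)^2

So m_A(x) = (x + 4)^2 = x^2 + 8*x + 16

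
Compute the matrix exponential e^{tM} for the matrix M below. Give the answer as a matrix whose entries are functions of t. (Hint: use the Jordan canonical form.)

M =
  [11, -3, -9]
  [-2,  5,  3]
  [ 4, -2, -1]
e^{tM} =
  [3*t^2*exp(5*t) + 6*t*exp(5*t) + exp(5*t), -3*t*exp(5*t), -9*t^2*exp(5*t)/2 - 9*t*exp(5*t)]
  [-2*t*exp(5*t), exp(5*t), 3*t*exp(5*t)]
  [2*t^2*exp(5*t) + 4*t*exp(5*t), -2*t*exp(5*t), -3*t^2*exp(5*t) - 6*t*exp(5*t) + exp(5*t)]

Strategy: write M = P · J · P⁻¹ where J is a Jordan canonical form, so e^{tM} = P · e^{tJ} · P⁻¹, and e^{tJ} can be computed block-by-block.

M has Jordan form
J =
  [5, 1, 0]
  [0, 5, 1]
  [0, 0, 5]
(up to reordering of blocks).

Per-block formulas:
  For a 3×3 Jordan block J_3(5): exp(t · J_3(5)) = e^(5t)·(I + t·N + (t^2/2)·N^2), where N is the 3×3 nilpotent shift.

After assembling e^{tJ} and conjugating by P, we get:

e^{tM} =
  [3*t^2*exp(5*t) + 6*t*exp(5*t) + exp(5*t), -3*t*exp(5*t), -9*t^2*exp(5*t)/2 - 9*t*exp(5*t)]
  [-2*t*exp(5*t), exp(5*t), 3*t*exp(5*t)]
  [2*t^2*exp(5*t) + 4*t*exp(5*t), -2*t*exp(5*t), -3*t^2*exp(5*t) - 6*t*exp(5*t) + exp(5*t)]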